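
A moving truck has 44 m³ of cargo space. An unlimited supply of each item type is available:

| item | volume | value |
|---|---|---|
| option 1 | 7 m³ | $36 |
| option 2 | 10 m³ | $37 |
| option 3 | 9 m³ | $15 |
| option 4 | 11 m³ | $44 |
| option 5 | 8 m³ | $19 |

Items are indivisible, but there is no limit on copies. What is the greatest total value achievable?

Best value-per-unit is option 1 at 36/7, and filling with it alone uses volume 6×7=42. No mix of the others beats 6×36 = 216.

$216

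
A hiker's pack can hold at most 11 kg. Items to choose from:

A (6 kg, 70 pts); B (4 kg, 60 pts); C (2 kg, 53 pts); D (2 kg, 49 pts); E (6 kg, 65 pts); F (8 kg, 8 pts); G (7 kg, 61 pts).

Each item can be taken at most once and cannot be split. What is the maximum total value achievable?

Check high-value combinations within 11 kg:
- A+C+D: weight 6+2+2=10, value 70+53+49=172
- C+D+E: weight 2+2+6=10, value 53+49+65=167
- C+D+G: weight 2+2+7=11, value 53+49+61=163
Best: 172 pts.

172 pts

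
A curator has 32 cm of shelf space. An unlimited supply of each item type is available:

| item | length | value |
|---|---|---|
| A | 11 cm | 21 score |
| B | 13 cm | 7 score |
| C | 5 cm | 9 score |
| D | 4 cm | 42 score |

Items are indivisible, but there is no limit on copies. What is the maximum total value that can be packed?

336 score

Best value-per-unit is D at 42/4, and filling with it alone uses length 8×4=32. No mix of the others beats 8×42 = 336.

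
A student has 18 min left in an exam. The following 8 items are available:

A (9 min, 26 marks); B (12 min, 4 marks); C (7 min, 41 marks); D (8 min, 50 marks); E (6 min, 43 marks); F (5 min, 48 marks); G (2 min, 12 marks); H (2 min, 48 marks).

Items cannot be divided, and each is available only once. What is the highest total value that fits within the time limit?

158 marks

This is a 0/1 knapsack; check combinations near the capacity.
- D+F+G+H: time 8+5+2+2=17, value 50+48+12+48=158
- D+E+G+H: time 8+6+2+2=18, value 50+43+12+48=153
- E+F+G+H: time 6+5+2+2=15, value 43+48+12+48=151
- C+F+G+H: time 7+5+2+2=16, value 41+48+12+48=149
- D+F+H: time 8+5+2=15, value 50+48+48=146
Best: 158 marks.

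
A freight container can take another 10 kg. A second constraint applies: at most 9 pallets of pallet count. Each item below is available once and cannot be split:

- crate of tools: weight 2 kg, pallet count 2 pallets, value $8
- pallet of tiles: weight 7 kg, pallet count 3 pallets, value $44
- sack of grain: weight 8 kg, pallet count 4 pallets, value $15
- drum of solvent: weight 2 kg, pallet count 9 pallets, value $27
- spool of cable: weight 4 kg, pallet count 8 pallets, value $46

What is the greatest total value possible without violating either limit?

$52

Feasible sets respecting both limits:
- crate of tools+pallet of tiles: weight 9, pallet count 5, value 52
- spool of cable: weight 4, pallet count 8, value 46
- pallet of tiles: weight 7, pallet count 3, value 44
Best: $52.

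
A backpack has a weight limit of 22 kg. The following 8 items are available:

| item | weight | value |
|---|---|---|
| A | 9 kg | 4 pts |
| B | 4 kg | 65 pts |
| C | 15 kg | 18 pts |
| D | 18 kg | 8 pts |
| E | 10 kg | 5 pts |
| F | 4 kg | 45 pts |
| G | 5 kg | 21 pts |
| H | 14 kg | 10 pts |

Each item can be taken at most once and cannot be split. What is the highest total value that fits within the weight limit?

Check high-value combinations within 22 kg:
- A+B+F+G: weight 9+4+4+5=22, value 4+65+45+21=135
- B+F+G: weight 4+4+5=13, value 65+45+21=131
- B+F+H: weight 4+4+14=22, value 65+45+10=120
- B+E+F: weight 4+10+4=18, value 65+5+45=115
- A+B+F: weight 9+4+4=17, value 4+65+45=114
Best: 135 pts.

135 pts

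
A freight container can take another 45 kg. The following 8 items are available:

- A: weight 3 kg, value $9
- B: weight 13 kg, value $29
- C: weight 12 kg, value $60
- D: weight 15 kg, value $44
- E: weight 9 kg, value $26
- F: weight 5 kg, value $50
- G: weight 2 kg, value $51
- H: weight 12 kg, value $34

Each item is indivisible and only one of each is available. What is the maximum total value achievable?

$231

Check high-value combinations within 45 kg:
- C+D+E+F+G: weight 12+15+9+5+2=43, value 60+44+26+50+51=231
- A+C+E+F+G+H: weight 3+12+9+5+2+12=43, value 9+60+26+50+51+34=230
- A+B+C+E+F+G: weight 3+13+12+9+5+2=44, value 9+29+60+26+50+51=225
- B+C+F+G+H: weight 13+12+5+2+12=44, value 29+60+50+51+34=224
- C+E+F+G+H: weight 12+9+5+2+12=40, value 60+26+50+51+34=221
Best: $231.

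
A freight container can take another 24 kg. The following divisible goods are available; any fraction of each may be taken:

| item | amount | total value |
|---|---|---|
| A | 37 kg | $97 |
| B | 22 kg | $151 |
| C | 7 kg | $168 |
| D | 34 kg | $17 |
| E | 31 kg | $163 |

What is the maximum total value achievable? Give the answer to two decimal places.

Take in order of value per unit:
- C (168/7 per unit): all 7 → value 168, running total 168.00
- B (151/22 per unit): 17 of 22 → value 17×151/22 = 116.6818, running total 284.68
Total 284.68.

284.68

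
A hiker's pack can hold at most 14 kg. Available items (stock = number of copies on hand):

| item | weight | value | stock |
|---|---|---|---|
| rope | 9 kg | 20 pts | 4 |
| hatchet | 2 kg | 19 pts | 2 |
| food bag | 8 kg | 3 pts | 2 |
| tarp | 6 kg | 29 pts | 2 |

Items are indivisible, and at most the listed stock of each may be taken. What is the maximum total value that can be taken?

77 pts

Top feasible selections:
- 1×hatchet + 2×tarp: weight 14, value 77
- 2×hatchet + 1×tarp: weight 10, value 67
- 2×tarp: weight 12, value 58
- 1×rope + 2×hatchet: weight 13, value 58
Best: 77 pts.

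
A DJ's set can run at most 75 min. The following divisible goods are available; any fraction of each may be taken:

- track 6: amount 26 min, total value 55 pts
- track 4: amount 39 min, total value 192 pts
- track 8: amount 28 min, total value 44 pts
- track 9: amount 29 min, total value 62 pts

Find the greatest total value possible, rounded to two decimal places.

268.81

Take in order of value per unit:
- track 4 (192/39 per unit): all 39 → value 192, running total 192.00
- track 9 (62/29 per unit): all 29 → value 62, running total 254.00
- track 6 (55/26 per unit): 7 of 26 → value 7×55/26 = 14.8077, running total 268.81
Total 268.81.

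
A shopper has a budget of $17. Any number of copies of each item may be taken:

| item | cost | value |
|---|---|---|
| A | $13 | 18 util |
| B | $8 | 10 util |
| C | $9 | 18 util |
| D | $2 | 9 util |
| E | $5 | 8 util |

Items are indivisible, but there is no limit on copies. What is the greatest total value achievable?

Best value-per-unit is D at 9/2, and filling with it alone uses cost 8×2=16. No mix of the others beats 8×9 = 72.

72 util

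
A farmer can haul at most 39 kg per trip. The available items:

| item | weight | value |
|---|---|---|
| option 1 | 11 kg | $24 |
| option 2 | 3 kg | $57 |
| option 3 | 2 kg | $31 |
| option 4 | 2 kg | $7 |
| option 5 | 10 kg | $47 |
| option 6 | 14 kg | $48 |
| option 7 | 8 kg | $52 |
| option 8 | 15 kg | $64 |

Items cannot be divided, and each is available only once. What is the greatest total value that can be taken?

$251

Check high-value combinations within 39 kg:
- option 2+option 3+option 5+option 7+option 8: weight 3+2+10+8+15=38, value 57+31+47+52+64=251
- option 2+option 3+option 4+option 5+option 6+option 7: weight 3+2+2+10+14+8=39, value 57+31+7+47+48+52=242
- option 2+option 3+option 5+option 6+option 7: weight 3+2+10+14+8=37, value 57+31+47+48+52=235
- option 1+option 2+option 3+option 7+option 8: weight 11+3+2+8+15=39, value 24+57+31+52+64=228
- option 2+option 4+option 5+option 7+option 8: weight 3+2+10+8+15=38, value 57+7+47+52+64=227
Best: $251.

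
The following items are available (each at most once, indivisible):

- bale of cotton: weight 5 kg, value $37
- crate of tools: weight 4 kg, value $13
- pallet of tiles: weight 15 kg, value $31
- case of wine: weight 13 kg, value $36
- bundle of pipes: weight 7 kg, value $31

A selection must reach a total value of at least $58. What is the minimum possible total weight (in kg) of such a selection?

12

Subsets with value ≥ 58, sorted by total weight:
- bale of cotton+bundle of pipes: weight 12, value 68
- bale of cotton+crate of tools+bundle of pipes: weight 16, value 81
- bale of cotton+case of wine: weight 18, value 73
- bale of cotton+pallet of tiles: weight 20, value 68
Minimum weight: 12 kg.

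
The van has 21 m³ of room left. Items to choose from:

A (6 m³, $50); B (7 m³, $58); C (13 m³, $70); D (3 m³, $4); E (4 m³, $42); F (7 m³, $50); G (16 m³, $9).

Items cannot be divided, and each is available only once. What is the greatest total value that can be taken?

Check high-value combinations within 21 m³:
- A+B+F: volume 6+7+7=20, value 50+58+50=158
- A+B+D+E: volume 6+7+3+4=20, value 50+58+4+42=154
- B+D+E+F: volume 7+3+4+7=21, value 58+4+42+50=154
- A+B+E: volume 6+7+4=17, value 50+58+42=150
- B+E+F: volume 7+4+7=18, value 58+42+50=150
Best: $158.

$158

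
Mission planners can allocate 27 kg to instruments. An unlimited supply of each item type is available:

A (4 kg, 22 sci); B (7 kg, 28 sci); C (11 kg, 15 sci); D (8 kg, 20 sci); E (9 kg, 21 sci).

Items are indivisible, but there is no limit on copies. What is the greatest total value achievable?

138 sci

Best value-per-unit is A at 22/4; filling with it alone gives 6×22 = 132.
Optimal mix: 5×A + 1×B → mass 27, value 138.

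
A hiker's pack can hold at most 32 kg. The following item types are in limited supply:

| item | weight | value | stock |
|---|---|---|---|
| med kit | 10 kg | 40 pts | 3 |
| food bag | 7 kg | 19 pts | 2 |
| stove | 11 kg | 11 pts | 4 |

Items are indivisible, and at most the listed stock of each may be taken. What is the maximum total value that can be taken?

Top feasible selections:
- 3×med kit: weight 30, value 120
- 2×med kit + 1×food bag: weight 27, value 99
Best: 120 pts.

120 pts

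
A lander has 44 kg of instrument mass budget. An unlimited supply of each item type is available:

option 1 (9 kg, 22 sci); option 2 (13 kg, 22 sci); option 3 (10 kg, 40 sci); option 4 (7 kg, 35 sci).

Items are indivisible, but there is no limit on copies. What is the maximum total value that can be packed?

210 sci

Best value-per-unit is option 4 at 35/7, and filling with it alone uses mass 6×7=42. No mix of the others beats 6×35 = 210.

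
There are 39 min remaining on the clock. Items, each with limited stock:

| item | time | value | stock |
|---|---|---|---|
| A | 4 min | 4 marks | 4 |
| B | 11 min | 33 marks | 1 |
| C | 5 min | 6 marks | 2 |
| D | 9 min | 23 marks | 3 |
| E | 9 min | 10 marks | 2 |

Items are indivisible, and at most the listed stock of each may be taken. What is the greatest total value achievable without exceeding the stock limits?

102 marks

Best selections within time 39 and stock limits:
- 1×B + 3×D: time 38, value 102
- 1×B + 2×C + 2×D: time 39, value 91
Best: 102 marks.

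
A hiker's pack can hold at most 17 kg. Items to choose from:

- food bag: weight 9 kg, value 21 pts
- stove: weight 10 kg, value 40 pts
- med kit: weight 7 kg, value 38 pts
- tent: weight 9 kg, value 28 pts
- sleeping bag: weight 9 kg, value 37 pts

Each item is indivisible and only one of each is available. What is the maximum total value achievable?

Check high-value combinations within 17 kg:
- stove+med kit: weight 10+7=17, value 40+38=78
- med kit+sleeping bag: weight 7+9=16, value 38+37=75
- med kit+tent: weight 7+9=16, value 38+28=66
- food bag+med kit: weight 9+7=16, value 21+38=59
Best: 78 pts.

78 pts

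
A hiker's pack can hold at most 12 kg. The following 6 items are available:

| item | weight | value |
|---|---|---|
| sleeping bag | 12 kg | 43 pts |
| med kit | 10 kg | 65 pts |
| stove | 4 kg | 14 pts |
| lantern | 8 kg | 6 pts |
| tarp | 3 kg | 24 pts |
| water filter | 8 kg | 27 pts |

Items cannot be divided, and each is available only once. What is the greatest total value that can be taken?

65 pts

Check high-value combinations within 12 kg:
- med kit: weight 10, value 65
- tarp+water filter: weight 3+8=11, value 24+27=51
- sleeping bag: weight 12, value 43
- stove+water filter: weight 4+8=12, value 14+27=41
Best: 65 pts.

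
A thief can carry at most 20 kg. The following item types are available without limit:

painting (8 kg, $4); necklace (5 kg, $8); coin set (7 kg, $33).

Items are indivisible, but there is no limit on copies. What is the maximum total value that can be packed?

Best value-per-unit is coin set at 33/7; filling with it alone gives 2×33 = 66.
Optimal mix: 1×necklace + 2×coin set → weight 19, value 74.

$74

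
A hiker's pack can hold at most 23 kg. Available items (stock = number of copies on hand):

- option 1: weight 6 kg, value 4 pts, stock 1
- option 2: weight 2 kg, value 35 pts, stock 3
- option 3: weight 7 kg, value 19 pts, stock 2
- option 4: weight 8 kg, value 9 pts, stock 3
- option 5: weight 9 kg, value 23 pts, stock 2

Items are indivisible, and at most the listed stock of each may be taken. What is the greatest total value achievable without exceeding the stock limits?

Best selections within weight 23 and stock limits:
- 3×option 2 + 1×option 3 + 1×option 5: weight 22, value 147
- 3×option 2 + 2×option 3: weight 20, value 143
- 3×option 2 + 1×option 4 + 1×option 5: weight 23, value 137
- 3×option 2 + 1×option 3 + 1×option 4: weight 21, value 133
Best: 147 pts.

147 pts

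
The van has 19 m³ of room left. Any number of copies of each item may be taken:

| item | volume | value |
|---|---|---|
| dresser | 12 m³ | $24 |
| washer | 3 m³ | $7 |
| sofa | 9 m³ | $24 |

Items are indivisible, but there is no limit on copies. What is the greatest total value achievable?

$48

Best value-per-unit is sofa at 24/9, and filling with it alone uses volume 2×9=18. No mix of the others beats 2×24 = 48.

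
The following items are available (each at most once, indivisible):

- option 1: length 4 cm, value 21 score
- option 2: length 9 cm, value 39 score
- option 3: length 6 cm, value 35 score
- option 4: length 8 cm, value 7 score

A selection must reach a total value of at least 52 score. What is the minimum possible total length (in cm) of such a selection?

Subsets with value ≥ 52, sorted by total length:
- option 1+option 3: length 10, value 56
- option 1+option 2: length 13, value 60
- option 2+option 3: length 15, value 74
Minimum length: 10 cm.

10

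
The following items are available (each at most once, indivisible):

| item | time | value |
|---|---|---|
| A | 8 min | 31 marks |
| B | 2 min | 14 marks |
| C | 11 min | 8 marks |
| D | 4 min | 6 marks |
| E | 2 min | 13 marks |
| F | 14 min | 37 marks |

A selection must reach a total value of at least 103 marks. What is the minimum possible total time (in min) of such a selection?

37

Subsets with value ≥ 103, sorted by total time:
- A+B+C+E+F: time 37, value 103
- A+B+C+D+E+F: time 41, value 109
Minimum time: 37 min.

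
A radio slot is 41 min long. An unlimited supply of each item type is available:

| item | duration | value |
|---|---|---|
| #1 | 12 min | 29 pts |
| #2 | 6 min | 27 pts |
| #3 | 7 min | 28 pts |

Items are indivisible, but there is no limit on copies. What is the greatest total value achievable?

167 pts

Best value-per-unit is #2 at 27/6; filling with it alone gives 6×27 = 162.
Optimal mix: 1×#2 + 5×#3 → duration 41, value 167.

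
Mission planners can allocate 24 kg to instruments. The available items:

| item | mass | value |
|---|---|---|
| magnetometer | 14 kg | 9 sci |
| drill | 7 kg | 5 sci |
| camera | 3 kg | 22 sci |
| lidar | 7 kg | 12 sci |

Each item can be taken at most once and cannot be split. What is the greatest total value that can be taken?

43 sci

This is a 0/1 knapsack; check combinations near the capacity.
- magnetometer+camera+lidar: mass 14+3+7=24, value 9+22+12=43
- drill+camera+lidar: mass 7+3+7=17, value 5+22+12=39
- magnetometer+drill+camera: mass 14+7+3=24, value 9+5+22=36
- camera+lidar: mass 3+7=10, value 22+12=34
- magnetometer+camera: mass 14+3=17, value 9+22=31
Best: 43 sci.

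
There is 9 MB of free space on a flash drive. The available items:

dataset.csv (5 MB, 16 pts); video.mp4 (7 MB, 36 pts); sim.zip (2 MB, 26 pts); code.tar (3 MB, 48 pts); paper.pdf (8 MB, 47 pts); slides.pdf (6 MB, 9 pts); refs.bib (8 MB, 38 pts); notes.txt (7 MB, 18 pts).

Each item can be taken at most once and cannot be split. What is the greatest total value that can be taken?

Check high-value combinations within 9 MB:
- sim.zip+code.tar: size 2+3=5, value 26+48=74
- dataset.csv+code.tar: size 5+3=8, value 16+48=64
- video.mp4+sim.zip: size 7+2=9, value 36+26=62
- code.tar+slides.pdf: size 3+6=9, value 48+9=57
Best: 74 pts.

74 pts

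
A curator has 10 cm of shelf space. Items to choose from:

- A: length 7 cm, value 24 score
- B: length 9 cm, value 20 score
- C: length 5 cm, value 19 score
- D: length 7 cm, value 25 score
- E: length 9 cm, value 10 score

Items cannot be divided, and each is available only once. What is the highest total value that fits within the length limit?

This is a 0/1 knapsack; check combinations near the capacity.
- D: length 7, value 25
- A: length 7, value 24
- B: length 9, value 20
- C: length 5, value 19
- E: length 9, value 10
Best: 25 score.

25 score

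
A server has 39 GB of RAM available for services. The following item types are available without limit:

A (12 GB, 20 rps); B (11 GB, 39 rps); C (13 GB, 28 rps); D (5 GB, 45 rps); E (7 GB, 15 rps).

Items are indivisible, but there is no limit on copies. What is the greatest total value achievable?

Best value-per-unit is D at 45/5, and filling with it alone uses memory 7×5=35. No mix of the others beats 7×45 = 315.

315 rps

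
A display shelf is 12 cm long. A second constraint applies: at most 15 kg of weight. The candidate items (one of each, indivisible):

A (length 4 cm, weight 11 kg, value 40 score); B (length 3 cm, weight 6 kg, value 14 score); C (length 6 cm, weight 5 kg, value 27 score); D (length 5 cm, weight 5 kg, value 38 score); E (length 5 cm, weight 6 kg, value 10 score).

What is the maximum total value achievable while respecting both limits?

65 score

Feasible sets respecting both limits:
- C+D: length 11, weight 10, value 65
- B+D: length 8, weight 11, value 52
- D+E: length 10, weight 11, value 48
Best: 65 score.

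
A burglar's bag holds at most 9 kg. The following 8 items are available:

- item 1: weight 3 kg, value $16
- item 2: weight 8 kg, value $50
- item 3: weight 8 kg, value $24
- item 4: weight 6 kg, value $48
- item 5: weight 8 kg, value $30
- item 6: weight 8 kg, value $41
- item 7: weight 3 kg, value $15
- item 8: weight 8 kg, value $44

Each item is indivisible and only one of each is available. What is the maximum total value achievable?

$64

Check high-value combinations within 9 kg:
- item 1+item 4: weight 3+6=9, value 16+48=64
- item 4+item 7: weight 6+3=9, value 48+15=63
- item 2: weight 8, value 50
Best: $64.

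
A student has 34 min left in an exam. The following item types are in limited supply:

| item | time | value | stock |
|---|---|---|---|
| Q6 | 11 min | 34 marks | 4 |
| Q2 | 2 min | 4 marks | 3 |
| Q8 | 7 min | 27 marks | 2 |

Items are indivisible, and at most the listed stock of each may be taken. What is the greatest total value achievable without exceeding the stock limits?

Best selections within time 34 and stock limits:
- 2×Q6 + 2×Q2 + 1×Q8: time 33, value 103
- 3×Q6: time 33, value 102
- 1×Q6 + 3×Q2 + 2×Q8: time 31, value 100
- 2×Q6 + 1×Q2 + 1×Q8: time 31, value 99
Best: 103 marks.

103 marks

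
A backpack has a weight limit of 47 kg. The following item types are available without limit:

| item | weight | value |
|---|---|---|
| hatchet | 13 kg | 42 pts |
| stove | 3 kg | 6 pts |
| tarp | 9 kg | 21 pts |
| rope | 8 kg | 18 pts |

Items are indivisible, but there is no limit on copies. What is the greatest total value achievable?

Best value-per-unit is hatchet at 42/13; filling with it alone gives 3×42 = 126.
Optimal mix: 3×hatchet + 1×rope → weight 47, value 144.

144 pts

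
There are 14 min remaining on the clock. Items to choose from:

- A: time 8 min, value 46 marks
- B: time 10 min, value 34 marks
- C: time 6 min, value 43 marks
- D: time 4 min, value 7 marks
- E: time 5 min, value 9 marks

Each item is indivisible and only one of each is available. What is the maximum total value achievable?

89 marks

Check high-value combinations within 14 min:
- A+C: time 8+6=14, value 46+43=89
- A+E: time 8+5=13, value 46+9=55
- A+D: time 8+4=12, value 46+7=53
Best: 89 marks.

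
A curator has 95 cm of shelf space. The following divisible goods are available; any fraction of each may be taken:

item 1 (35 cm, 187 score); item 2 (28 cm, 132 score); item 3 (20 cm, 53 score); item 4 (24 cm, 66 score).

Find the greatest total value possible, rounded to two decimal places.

Take in order of value per unit:
- item 1 (187/35 per unit): all 35 → value 187, running total 187.00
- item 2 (132/28 per unit): all 28 → value 132, running total 319.00
- item 4 (66/24 per unit): all 24 → value 66, running total 385.00
- item 3 (53/20 per unit): 8 of 20 → value 8×53/20 = 21.2000, running total 406.20
Total 406.20.

406.20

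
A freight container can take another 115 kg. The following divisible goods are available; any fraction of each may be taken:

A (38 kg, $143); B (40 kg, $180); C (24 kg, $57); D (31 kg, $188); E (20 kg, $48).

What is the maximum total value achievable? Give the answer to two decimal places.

525.40

Take in order of value per unit:
- D (188/31 per unit): all 31 → value 188, running total 188.00
- B (180/40 per unit): all 40 → value 180, running total 368.00
- A (143/38 per unit): all 38 → value 143, running total 511.00
- E (48/20 per unit): 6 of 20 → value 6×48/20 = 14.4000, running total 525.40
Total 525.40.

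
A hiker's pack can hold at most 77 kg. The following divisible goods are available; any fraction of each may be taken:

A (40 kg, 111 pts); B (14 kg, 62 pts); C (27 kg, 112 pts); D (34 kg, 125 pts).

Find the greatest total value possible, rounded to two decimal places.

Take in order of value per unit:
- B (62/14 per unit): all 14 → value 62, running total 62.00
- C (112/27 per unit): all 27 → value 112, running total 174.00
- D (125/34 per unit): all 34 → value 125, running total 299.00
- A (111/40 per unit): 2 of 40 → value 2×111/40 = 5.5500, running total 304.55
Total 304.55.

304.55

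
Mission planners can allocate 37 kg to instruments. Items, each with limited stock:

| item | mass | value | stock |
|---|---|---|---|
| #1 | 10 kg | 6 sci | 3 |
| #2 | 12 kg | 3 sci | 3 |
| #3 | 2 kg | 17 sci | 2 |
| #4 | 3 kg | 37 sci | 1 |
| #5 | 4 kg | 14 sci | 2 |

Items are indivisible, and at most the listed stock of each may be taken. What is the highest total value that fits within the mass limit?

Best selections within mass 37 and stock limits:
- 2×#1 + 2×#3 + 1×#4 + 2×#5: mass 35, value 111
- 1×#1 + 1×#2 + 2×#3 + 1×#4 + 2×#5: mass 37, value 108
Best: 111 sci.

111 sci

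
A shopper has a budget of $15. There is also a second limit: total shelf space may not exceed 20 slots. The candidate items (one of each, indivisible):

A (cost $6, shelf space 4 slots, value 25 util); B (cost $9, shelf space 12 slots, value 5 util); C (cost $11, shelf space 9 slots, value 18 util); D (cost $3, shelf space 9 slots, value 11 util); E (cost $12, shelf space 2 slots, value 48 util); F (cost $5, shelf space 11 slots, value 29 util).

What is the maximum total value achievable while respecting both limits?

59 util

Feasible sets respecting both limits:
- D+E: cost 15, shelf space 11, value 59
- A+F: cost 11, shelf space 15, value 54
- E: cost 12, shelf space 2, value 48
- D+F: cost 8, shelf space 20, value 40
Best: 59 util.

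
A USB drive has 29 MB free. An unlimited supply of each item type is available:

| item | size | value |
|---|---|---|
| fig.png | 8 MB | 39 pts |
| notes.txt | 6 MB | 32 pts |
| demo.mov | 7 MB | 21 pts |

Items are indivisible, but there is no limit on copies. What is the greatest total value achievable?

Best value-per-unit is notes.txt at 32/6; filling with it alone gives 4×32 = 128.
Optimal mix: 2×fig.png + 2×notes.txt → size 28, value 142.

142 pts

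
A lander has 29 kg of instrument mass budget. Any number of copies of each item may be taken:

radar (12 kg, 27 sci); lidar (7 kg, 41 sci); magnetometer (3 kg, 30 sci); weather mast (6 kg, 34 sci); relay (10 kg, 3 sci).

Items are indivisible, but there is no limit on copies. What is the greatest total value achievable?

Best value-per-unit is magnetometer at 30/3, and filling with it alone uses mass 9×3=27. No mix of the others beats 9×30 = 270.

270 sci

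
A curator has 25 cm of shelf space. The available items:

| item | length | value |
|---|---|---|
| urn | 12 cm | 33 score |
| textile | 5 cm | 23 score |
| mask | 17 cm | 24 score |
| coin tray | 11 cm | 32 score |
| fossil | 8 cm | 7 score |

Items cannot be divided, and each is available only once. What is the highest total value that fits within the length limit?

Check high-value combinations within 25 cm:
- urn+coin tray: length 12+11=23, value 33+32=65
- urn+textile+fossil: length 12+5+8=25, value 33+23+7=63
- textile+coin tray+fossil: length 5+11+8=24, value 23+32+7=62
Best: 65 score.

65 score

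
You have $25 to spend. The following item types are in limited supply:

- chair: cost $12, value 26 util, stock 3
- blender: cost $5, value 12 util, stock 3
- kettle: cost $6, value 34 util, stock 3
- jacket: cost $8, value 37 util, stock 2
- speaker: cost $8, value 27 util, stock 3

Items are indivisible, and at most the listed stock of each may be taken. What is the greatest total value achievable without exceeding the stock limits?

Top feasible selections:
- 1×blender + 2×kettle + 1×jacket: cost 25, value 117
- 1×blender + 3×kettle: cost 23, value 114
- 1×kettle + 2×jacket: cost 22, value 108
- 1×blender + 2×kettle + 1×speaker: cost 25, value 107
Best: 117 util.

117 util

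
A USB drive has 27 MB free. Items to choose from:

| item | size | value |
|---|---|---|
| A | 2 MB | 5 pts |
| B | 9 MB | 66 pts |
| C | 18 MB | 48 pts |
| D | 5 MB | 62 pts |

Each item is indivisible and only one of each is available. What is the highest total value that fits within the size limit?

Check high-value combinations within 27 MB:
- A+B+D: size 2+9+5=16, value 5+66+62=133
- B+D: size 9+5=14, value 66+62=128
- A+C+D: size 2+18+5=25, value 5+48+62=115
Best: 133 pts.

133 pts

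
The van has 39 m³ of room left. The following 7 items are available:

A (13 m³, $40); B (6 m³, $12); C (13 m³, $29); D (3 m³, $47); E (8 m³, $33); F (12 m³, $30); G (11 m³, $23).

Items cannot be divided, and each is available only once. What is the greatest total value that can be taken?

Check high-value combinations within 39 m³:
- A+D+E+F: volume 13+3+8+12=36, value 40+47+33+30=150
- A+C+D+E: volume 13+13+3+8=37, value 40+29+47+33=149
- A+D+E+G: volume 13+3+8+11=35, value 40+47+33+23=143
- A+D+F+G: volume 13+3+12+11=39, value 40+47+30+23=140
- C+D+E+F: volume 13+3+8+12=36, value 29+47+33+30=139
Best: $150.

$150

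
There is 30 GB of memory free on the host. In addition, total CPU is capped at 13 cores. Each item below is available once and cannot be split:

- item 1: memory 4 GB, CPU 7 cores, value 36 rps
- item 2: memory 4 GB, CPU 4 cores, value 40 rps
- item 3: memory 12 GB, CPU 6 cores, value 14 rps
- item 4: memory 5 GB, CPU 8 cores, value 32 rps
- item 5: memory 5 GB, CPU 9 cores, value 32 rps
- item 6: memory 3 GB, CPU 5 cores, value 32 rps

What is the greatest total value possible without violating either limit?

Feasible sets respecting both limits:
- item 1+item 2: memory 8, CPU 11, value 76
- item 2+item 4: memory 9, CPU 12, value 72
- item 2+item 5: memory 9, CPU 13, value 72
- item 2+item 6: memory 7, CPU 9, value 72
Best: 76 rps.

76 rps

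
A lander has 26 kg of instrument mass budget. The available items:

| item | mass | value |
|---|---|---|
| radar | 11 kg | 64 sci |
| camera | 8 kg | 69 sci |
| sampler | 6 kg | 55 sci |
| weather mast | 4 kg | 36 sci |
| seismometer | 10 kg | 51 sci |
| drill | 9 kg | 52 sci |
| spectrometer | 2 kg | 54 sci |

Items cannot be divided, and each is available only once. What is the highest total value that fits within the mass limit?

230 sci

Check high-value combinations within 26 kg:
- camera+sampler+drill+spectrometer: mass 8+6+9+2=25, value 69+55+52+54=230
- camera+sampler+seismometer+spectrometer: mass 8+6+10+2=26, value 69+55+51+54=229
- radar+camera+weather mast+spectrometer: mass 11+8+4+2=25, value 64+69+36+54=223
- camera+sampler+weather mast+spectrometer: mass 8+6+4+2=20, value 69+55+36+54=214
Best: 230 sci.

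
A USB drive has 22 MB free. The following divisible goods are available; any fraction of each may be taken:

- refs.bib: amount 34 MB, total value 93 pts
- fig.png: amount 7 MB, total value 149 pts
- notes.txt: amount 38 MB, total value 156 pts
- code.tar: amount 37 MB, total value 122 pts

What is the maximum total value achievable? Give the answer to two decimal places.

Take in order of value per unit:
- fig.png (149/7 per unit): all 7 → value 149, running total 149.00
- notes.txt (156/38 per unit): 15 of 38 → value 15×156/38 = 61.5789, running total 210.58
Total 210.58.

210.58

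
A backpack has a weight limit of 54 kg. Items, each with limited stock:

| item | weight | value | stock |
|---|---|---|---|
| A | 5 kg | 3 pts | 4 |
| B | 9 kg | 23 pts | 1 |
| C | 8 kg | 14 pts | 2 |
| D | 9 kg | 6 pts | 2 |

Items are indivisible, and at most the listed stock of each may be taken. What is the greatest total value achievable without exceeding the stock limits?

69 pts

Top feasible selections:
- 2×A + 1×B + 2×C + 2×D: weight 53, value 69
- 4×A + 1×B + 2×C + 1×D: weight 54, value 69
- 1×A + 1×B + 2×C + 2×D: weight 48, value 66
Best: 69 pts.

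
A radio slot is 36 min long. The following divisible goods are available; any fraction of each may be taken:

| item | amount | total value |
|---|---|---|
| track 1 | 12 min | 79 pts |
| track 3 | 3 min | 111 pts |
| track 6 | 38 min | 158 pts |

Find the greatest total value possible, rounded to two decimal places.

Take in order of value per unit:
- track 3 (111/3 per unit): all 3 → value 111, running total 111.00
- track 1 (79/12 per unit): all 12 → value 79, running total 190.00
- track 6 (158/38 per unit): 21 of 38 → value 21×158/38 = 87.3158, running total 277.32
Total 277.32.

277.32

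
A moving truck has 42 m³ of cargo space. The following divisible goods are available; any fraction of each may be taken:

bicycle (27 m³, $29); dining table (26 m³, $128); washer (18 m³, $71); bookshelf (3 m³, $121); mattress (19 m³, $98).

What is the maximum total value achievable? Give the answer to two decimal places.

317.46

Take in order of value per unit:
- bookshelf (121/3 per unit): all 3 → value 121, running total 121.00
- mattress (98/19 per unit): all 19 → value 98, running total 219.00
- dining table (128/26 per unit): 20 of 26 → value 20×128/26 = 98.4615, running total 317.46
Total 317.46.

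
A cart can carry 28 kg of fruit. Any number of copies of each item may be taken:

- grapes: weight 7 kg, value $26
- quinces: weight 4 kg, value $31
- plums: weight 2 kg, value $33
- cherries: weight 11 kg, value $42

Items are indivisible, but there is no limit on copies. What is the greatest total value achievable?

$462

Best value-per-unit is plums at 33/2, and filling with it alone uses weight 14×2=28. No mix of the others beats 14×33 = 462.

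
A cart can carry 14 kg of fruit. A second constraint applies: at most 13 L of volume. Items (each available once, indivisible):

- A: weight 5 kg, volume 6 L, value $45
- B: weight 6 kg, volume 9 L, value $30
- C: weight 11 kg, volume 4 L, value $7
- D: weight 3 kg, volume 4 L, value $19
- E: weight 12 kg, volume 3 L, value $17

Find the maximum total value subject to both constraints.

Feasible sets respecting both limits:
- A+D: weight 8, volume 10, value 64
- B+D: weight 9, volume 13, value 49
- A: weight 5, volume 6, value 45
Best: $64.

$64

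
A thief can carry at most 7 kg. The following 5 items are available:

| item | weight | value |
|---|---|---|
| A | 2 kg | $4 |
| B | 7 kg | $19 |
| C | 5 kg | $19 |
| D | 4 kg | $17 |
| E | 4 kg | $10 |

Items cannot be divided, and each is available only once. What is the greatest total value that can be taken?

$23

Check high-value combinations within 7 kg:
- A+C: weight 2+5=7, value 4+19=23
- A+D: weight 2+4=6, value 4+17=21
- C: weight 5, value 19
- B: weight 7, value 19
Best: $23.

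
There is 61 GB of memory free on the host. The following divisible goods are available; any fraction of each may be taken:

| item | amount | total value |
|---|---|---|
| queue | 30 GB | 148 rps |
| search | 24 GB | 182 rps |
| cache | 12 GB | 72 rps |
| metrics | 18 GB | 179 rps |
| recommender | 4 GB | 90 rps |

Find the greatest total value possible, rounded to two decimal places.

537.80

Take in order of value per unit:
- recommender (90/4 per unit): all 4 → value 90, running total 90.00
- metrics (179/18 per unit): all 18 → value 179, running total 269.00
- search (182/24 per unit): all 24 → value 182, running total 451.00
- cache (72/12 per unit): all 12 → value 72, running total 523.00
- queue (148/30 per unit): 3 of 30 → value 3×148/30 = 14.8000, running total 537.80
Total 537.80.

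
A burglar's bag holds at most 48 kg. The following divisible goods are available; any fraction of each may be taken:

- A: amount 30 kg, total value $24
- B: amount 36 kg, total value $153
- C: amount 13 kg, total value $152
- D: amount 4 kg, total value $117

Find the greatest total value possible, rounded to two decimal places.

400.75

Take in order of value per unit:
- D (117/4 per unit): all 4 → value 117, running total 117.00
- C (152/13 per unit): all 13 → value 152, running total 269.00
- B (153/36 per unit): 31 of 36 → value 31×153/36 = 131.7500, running total 400.75
Total 400.75.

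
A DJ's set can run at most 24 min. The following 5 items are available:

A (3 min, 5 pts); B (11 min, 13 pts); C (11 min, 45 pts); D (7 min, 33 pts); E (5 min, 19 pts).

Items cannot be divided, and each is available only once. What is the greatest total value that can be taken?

This is a 0/1 knapsack; check combinations near the capacity.
- C+D+E: duration 11+7+5=23, value 45+33+19=97
- A+C+D: duration 3+11+7=21, value 5+45+33=83
- C+D: duration 11+7=18, value 45+33=78
Best: 97 pts.

97 pts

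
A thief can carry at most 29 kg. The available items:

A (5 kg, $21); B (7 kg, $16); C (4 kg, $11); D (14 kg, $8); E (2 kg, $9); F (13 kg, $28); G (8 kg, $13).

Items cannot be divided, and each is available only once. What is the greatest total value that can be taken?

$76

Check high-value combinations within 29 kg:
- A+B+C+F: weight 5+7+4+13=29, value 21+16+11+28=76
- A+B+E+F: weight 5+7+2+13=27, value 21+16+9+28=74
- A+E+F+G: weight 5+2+13+8=28, value 21+9+28+13=71
- A+B+C+E+G: weight 5+7+4+2+8=26, value 21+16+11+9+13=70
- A+C+E+F: weight 5+4+2+13=24, value 21+11+9+28=69
Best: $76.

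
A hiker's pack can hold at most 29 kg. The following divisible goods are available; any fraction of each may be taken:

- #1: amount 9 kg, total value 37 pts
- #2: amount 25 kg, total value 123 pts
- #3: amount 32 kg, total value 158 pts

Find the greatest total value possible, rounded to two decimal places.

143.19

Take in order of value per unit:
- #3 (158/32 per unit): 29 of 32 → value 29×158/32 = 143.1875, running total 143.19
Total 143.19.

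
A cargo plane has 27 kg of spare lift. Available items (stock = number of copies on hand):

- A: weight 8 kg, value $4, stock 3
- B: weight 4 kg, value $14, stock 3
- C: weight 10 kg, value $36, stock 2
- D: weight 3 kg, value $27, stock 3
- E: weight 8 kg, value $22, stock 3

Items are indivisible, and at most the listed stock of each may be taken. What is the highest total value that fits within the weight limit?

Best selections within weight 27 and stock limits:
- 2×B + 1×C + 3×D: weight 27, value 145
- 1×C + 3×D + 1×E: weight 27, value 139
Best: $145.

$145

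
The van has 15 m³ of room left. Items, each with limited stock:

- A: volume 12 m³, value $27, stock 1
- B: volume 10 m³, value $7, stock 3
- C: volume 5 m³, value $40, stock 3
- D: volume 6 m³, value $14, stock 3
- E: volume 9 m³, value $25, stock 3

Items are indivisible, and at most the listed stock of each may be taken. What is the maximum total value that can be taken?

Top feasible selections:
- 3×C: volume 15, value 120
- 2×C: volume 10, value 80
- 1×C + 1×E: volume 14, value 65
- 1×C + 1×D: volume 11, value 54
Best: $120.

$120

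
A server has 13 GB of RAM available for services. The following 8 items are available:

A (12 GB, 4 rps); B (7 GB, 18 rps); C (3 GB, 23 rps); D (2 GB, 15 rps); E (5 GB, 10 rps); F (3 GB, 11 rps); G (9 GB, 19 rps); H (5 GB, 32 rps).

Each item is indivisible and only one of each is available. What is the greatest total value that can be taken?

Check high-value combinations within 13 GB:
- C+D+F+H: memory 3+2+3+5=13, value 23+15+11+32=81
- C+D+H: memory 3+2+5=10, value 23+15+32=70
- C+F+H: memory 3+3+5=11, value 23+11+32=66
Best: 81 rps.

81 rps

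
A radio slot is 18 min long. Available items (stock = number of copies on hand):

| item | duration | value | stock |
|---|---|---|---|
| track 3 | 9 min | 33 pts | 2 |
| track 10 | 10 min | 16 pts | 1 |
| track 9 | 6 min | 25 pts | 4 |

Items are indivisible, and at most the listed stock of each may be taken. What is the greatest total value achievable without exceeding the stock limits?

75 pts

Top feasible selections:
- 3×track 9: duration 18, value 75
- 2×track 3: duration 18, value 66
Best: 75 pts.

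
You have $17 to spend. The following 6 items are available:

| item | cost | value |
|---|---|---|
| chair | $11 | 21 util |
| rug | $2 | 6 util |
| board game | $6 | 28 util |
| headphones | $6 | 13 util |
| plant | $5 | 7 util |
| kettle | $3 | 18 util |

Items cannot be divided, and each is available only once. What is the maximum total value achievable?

65 util

Check high-value combinations within $17:
- rug+board game+headphones+kettle: cost 2+6+6+3=17, value 6+28+13+18=65
- board game+headphones+kettle: cost 6+6+3=15, value 28+13+18=59
- rug+board game+plant+kettle: cost 2+6+5+3=16, value 6+28+7+18=59
- board game+plant+kettle: cost 6+5+3=14, value 28+7+18=53
- rug+board game+kettle: cost 2+6+3=11, value 6+28+18=52
Best: 65 util.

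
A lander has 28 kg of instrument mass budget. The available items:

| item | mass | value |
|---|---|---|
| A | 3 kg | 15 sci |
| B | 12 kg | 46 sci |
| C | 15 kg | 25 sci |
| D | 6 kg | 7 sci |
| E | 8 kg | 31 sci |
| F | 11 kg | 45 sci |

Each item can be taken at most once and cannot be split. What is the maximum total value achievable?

106 sci

Check high-value combinations within 28 kg:
- A+B+F: mass 3+12+11=26, value 15+46+45=106
- A+D+E+F: mass 3+6+8+11=28, value 15+7+31+45=98
- A+B+E: mass 3+12+8=23, value 15+46+31=92
Best: 106 sci.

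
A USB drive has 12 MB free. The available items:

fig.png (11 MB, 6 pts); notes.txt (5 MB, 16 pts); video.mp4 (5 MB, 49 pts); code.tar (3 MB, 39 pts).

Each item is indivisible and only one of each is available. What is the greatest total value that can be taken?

88 pts

Check high-value combinations within 12 MB:
- video.mp4+code.tar: size 5+3=8, value 49+39=88
- notes.txt+video.mp4: size 5+5=10, value 16+49=65
- notes.txt+code.tar: size 5+3=8, value 16+39=55
Best: 88 pts.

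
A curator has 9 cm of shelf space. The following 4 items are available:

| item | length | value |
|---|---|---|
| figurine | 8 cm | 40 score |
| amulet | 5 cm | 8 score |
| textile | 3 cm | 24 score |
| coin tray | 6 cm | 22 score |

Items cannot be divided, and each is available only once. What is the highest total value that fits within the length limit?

Check high-value combinations within 9 cm:
- textile+coin tray: length 3+6=9, value 24+22=46
- figurine: length 8, value 40
- amulet+textile: length 5+3=8, value 8+24=32
- textile: length 3, value 24
- coin tray: length 6, value 22
Best: 46 score.

46 score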